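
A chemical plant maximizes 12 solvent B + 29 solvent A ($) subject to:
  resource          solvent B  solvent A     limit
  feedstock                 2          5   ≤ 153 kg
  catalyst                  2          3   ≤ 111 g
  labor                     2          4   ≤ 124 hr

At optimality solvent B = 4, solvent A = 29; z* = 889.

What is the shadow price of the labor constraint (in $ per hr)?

1

Binding: feedstock and labor. Non-binding: catalyst (16 unused).
Since catalyst is not tight, its dual is 0.
The binding rows give the dual system: 2·y_feedstock + 2·y_labor = 12 and 5·y_feedstock + 4·y_labor = 29.
→ y_feedstock = 5 and y_labor = 1.
Shadow price of labor = 1.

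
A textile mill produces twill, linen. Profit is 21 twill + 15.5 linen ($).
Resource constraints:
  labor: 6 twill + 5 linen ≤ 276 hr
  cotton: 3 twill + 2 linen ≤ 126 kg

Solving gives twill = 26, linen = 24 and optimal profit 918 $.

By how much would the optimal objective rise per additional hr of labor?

Both labor and cotton are binding at x*.
The binding rows give the dual system: 6·y_labor + 3·y_cotton = 21 and 5·y_labor + 2·y_cotton = 15.5.
Solving: y_labor = 1.5, y_cotton = 4.
Shadow price of labor = 1.5.

1.5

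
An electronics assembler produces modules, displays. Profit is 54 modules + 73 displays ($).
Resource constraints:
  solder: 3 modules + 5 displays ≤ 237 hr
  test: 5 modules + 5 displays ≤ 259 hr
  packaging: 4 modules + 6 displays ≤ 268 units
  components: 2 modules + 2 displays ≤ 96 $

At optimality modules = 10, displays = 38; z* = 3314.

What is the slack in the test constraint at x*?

19

test used = 5·10 + 5·38 = 240; slack = 259 − 240 = 19.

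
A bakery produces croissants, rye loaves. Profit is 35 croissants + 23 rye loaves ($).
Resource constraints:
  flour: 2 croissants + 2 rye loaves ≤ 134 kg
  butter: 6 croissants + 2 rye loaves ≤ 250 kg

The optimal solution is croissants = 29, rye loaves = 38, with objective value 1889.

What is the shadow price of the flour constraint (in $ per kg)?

8.5

Check each constraint at x*: flour 134/134 (tight); butter 250/250 (tight).
Dual feasibility on the basic columns requires 2·y_flour + 6·y_butter = 35, 2·y_flour + 2·y_butter = 23.
→ y_flour = 8.5 and y_butter = 3.
Shadow price of flour = 8.5.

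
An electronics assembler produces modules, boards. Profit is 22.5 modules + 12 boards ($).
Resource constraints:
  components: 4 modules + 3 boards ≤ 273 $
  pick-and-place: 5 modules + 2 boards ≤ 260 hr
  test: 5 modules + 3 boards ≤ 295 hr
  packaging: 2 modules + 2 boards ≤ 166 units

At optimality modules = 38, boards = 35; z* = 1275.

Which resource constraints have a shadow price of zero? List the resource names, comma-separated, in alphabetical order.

components, packaging

components: 257/273 (slack 16)
pick-and-place: 260/260 (binding)
test: 295/295 (binding)
packaging: 146/166 (slack 20)
By complementary slackness, a constraint with positive slack has shadow price 0 → components, packaging.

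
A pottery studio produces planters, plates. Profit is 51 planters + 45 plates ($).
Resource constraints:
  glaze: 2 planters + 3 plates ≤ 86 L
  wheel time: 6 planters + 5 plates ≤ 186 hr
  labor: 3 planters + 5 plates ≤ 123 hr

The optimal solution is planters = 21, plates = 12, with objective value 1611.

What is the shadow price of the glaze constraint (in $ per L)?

0

Check each constraint at x*: glaze 78/86 (slack 8); wheel time 186/186 (tight); labor 123/123 (tight).
Since glaze is not tight, its dual is 0.
From A_Bᵀ y = c: 6·y_wheel time + 3·y_labor = 51; 5·y_wheel time + 5·y_labor = 45.
Solving: y_wheel time = 8, y_labor = 1.
Shadow price of glaze = 0.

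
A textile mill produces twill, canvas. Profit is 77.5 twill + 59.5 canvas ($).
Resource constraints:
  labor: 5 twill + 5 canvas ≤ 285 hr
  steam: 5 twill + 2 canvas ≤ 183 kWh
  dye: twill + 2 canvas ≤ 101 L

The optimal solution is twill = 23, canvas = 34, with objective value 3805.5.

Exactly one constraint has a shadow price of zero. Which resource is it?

dye

labor: 285/285 (binding)
steam: 183/183 (binding)
dye: 91/101 (slack 10)
By complementary slackness, a constraint with positive slack has shadow price 0 → dye.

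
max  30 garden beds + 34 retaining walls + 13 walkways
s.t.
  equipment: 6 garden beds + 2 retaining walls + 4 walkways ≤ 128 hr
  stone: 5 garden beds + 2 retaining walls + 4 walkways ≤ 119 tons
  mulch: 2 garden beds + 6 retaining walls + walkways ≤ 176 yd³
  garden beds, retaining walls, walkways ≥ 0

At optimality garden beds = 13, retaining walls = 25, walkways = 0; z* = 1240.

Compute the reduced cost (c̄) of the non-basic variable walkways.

-5.5

At the optimum: equipment uses 128 of 128 (binding); stone uses 115 of 119 (slack = 4); mulch uses 176 of 176 (binding).
By complementary slackness, y = 0 for the non-binding constraint.
Dual feasibility on the basic columns requires 6·y_equipment + 2·y_mulch = 30, 2·y_equipment + 6·y_mulch = 34.
→ y_equipment = 3.5 and y_mulch = 4.5.
Reduced cost of walkways: c₃ − yᵀa₃ = 13 − (3.5·4 + 4.5·1) = 13 − 18.5 = -5.5.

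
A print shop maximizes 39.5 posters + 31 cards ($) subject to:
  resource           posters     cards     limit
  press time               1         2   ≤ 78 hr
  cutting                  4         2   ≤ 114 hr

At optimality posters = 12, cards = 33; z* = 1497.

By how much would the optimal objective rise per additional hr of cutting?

8

Both press time and cutting are binding at x*.
Dual feasibility on the basic columns requires 1·y_press time + 4·y_cutting = 39.5, 2·y_press time + 2·y_cutting = 31.
Solving: y_press time = 7.5, y_cutting = 8.
Shadow price of cutting = 8.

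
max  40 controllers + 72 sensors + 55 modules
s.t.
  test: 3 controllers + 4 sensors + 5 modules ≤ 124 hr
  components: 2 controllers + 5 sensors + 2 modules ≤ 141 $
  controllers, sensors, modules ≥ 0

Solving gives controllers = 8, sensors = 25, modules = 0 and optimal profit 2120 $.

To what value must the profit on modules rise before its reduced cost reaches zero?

Both test and components are binding at x*.
Dual feasibility on the basic columns requires 3·y_test + 2·y_components = 40, 4·y_test + 5·y_components = 72.
→ y_test = 8 and y_components = 8.
modules enters the basis when its profit ≥ yᵀa₃ = 8·5 + 8·2 = 56.

56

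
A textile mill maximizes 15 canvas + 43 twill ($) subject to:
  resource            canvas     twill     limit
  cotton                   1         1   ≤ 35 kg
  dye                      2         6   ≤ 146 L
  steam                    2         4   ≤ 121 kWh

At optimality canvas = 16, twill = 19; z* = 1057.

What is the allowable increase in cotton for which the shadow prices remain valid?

13

Binding constraints: cotton, dye. The basis is B = [[1,1],[2,6]] with det 4.
Per unit increase in cotton, x* moves by d = (1.5, -0.5).
The basis stays optimal until steam becomes binding; allowable increase = 13 kg.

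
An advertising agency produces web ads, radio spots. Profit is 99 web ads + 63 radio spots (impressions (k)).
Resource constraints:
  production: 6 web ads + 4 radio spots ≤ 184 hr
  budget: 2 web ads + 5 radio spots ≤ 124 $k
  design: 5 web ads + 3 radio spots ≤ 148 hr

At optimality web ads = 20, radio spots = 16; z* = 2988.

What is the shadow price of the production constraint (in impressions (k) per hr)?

9

Binding: production and design. Non-binding: budget (4 unused).
Since budget is not tight, its dual is 0.
The binding rows give the dual system: 6·y_production + 5·y_design = 99 and 4·y_production + 3·y_design = 63.
→ y_production = 9 and y_design = 9.
Shadow price of production = 9.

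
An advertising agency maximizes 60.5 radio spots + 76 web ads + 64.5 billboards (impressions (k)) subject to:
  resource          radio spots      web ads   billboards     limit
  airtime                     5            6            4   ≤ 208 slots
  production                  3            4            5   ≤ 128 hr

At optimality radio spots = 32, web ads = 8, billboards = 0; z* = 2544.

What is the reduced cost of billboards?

-6

Both airtime and production are binding at x*.
From A_Bᵀ y = c: 5·y_airtime + 3·y_production = 60.5; 6·y_airtime + 4·y_production = 76.
→ y_airtime = 7 and y_production = 8.5.
Reduced cost of billboards: c₃ − yᵀa₃ = 64.5 − (7·4 + 8.5·5) = 64.5 − 70.5 = -6.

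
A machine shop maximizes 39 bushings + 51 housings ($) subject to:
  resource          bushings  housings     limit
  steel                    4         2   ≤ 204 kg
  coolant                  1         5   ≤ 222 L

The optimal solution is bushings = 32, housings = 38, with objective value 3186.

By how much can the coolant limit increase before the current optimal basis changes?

288

Binding constraints: steel, coolant. The basis is B = [[4,2],[1,5]] with det 18.
Per unit increase in coolant, x* moves by d = (-0.1111, 0.2222).
The basis stays optimal until bushings reaches 0; allowable increase = 288 L.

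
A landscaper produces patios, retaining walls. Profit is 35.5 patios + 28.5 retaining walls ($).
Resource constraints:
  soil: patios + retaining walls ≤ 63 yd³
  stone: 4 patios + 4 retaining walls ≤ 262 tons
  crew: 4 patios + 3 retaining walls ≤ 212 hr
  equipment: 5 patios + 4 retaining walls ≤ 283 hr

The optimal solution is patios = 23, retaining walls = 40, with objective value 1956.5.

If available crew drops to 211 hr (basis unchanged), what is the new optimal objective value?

Check each constraint at x*: soil 63/63 (tight); stone 252/262 (slack 10); crew 212/212 (tight); equipment 275/283 (slack 8).
Since stone, equipment are not tight, their duals are 0.
The binding rows give the dual system: 1·y_soil + 4·y_crew = 35.5 and 1·y_soil + 3·y_crew = 28.5.
Solving: y_soil = 7.5, y_crew = 7.
Δz = y_crew·Δb = 7 × (-1) = -7, so new z* = 1956.5 − 7 = 1949.5.

1949.5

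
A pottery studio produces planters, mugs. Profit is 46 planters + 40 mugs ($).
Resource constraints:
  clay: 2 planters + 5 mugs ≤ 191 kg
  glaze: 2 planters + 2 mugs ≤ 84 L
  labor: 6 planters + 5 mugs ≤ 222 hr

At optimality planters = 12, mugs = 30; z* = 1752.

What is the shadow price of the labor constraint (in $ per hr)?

6

Binding: glaze and labor. Non-binding: clay (17 unused).
By complementary slackness, y = 0 for the non-binding constraint.
From A_Bᵀ y = c: 2·y_glaze + 6·y_labor = 46; 2·y_glaze + 5·y_labor = 40.
This yields shadow prices y_glaze = 5, y_labor = 6.
Shadow price of labor = 6.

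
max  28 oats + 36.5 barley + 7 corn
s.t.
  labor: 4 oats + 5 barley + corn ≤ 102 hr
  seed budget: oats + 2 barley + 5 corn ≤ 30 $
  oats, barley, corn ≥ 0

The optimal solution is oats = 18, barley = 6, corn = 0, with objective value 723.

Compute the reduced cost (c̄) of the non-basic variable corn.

-9.5

Both labor and seed budget are binding at x*.
From A_Bᵀ y = c: 4·y_labor + 1·y_seed budget = 28; 5·y_labor + 2·y_seed budget = 36.5.
→ y_labor = 6.5 and y_seed budget = 2.
Reduced cost of corn: c₃ − yᵀa₃ = 7 − (6.5·1 + 2·5) = 7 − 16.5 = -9.5.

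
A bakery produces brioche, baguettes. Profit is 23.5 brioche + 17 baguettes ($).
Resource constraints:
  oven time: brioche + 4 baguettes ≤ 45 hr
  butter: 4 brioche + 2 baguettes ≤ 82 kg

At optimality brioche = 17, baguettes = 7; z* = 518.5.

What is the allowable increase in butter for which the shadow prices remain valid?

Binding constraints: oven time, butter. The basis is B = [[1,4],[4,2]] with det -14.
Per unit increase in butter, x* moves by d = (0.2857, -0.0714).
The basis stays optimal until baguettes reaches 0; allowable increase = 98 kg.

98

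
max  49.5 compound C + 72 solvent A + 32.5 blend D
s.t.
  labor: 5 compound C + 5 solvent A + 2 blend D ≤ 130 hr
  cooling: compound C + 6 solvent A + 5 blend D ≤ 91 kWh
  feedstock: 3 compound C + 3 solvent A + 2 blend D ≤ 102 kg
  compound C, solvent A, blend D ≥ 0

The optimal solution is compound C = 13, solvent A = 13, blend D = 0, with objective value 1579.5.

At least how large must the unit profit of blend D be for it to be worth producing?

40.5

At the optimum: labor uses 130 of 130 (binding); cooling uses 91 of 91 (binding); feedstock uses 78 of 102 (slack = 24).
Slack constraints have shadow price 0 (complementary slackness).
The binding rows give the dual system: 5·y_labor + 1·y_cooling = 49.5 and 5·y_labor + 6·y_cooling = 72.
This yields shadow prices y_labor = 9, y_cooling = 4.5.
blend D enters the basis when its profit ≥ yᵀa₃ = 9·2 + 4.5·5 = 40.5.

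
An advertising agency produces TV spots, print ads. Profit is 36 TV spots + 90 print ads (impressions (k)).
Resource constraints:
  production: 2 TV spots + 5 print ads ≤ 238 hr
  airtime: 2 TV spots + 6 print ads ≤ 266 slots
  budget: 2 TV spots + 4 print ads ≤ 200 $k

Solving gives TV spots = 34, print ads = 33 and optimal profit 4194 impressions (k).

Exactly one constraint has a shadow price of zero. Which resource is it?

production

production: 233/238 (slack 5)
airtime: 266/266 (binding)
budget: 200/200 (binding)
By complementary slackness, a constraint with positive slack has shadow price 0 → production.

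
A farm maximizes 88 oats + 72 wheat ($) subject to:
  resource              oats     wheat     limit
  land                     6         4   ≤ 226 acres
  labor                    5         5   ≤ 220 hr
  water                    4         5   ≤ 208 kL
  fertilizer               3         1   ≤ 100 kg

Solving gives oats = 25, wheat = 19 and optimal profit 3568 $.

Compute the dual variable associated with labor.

8

Check each constraint at x*: land 226/226 (tight); labor 220/220 (tight); water 195/208 (slack 13); fertilizer 94/100 (slack 6).
Since water, fertilizer are not tight, their duals are 0.
From A_Bᵀ y = c: 6·y_land + 5·y_labor = 88; 4·y_land + 5·y_labor = 72.
→ y_land = 8 and y_labor = 8.
Shadow price of labor = 8.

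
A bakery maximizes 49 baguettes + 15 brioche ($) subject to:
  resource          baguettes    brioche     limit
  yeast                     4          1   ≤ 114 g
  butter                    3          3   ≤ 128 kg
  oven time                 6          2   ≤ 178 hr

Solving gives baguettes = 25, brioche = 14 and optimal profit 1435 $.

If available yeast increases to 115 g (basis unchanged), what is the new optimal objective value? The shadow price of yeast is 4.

1439

Δb = 1, so new z* = 1435 + (4)·(1) = 1435 + 4 = 1439.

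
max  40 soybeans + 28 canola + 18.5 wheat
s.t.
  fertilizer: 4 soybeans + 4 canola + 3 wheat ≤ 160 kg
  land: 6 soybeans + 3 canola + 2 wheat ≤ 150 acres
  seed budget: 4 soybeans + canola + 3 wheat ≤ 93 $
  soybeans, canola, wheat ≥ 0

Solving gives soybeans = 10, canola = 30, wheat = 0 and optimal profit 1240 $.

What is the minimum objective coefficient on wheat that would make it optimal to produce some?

Binding: fertilizer and land. Non-binding: seed budget (23 unused).
Slack constraints have shadow price 0 (complementary slackness).
From A_Bᵀ y = c: 4·y_fertilizer + 6·y_land = 40; 4·y_fertilizer + 3·y_land = 28.
→ y_fertilizer = 4 and y_land = 4.
wheat enters the basis when its profit ≥ yᵀa₃ = 4·3 + 4·2 = 20.

20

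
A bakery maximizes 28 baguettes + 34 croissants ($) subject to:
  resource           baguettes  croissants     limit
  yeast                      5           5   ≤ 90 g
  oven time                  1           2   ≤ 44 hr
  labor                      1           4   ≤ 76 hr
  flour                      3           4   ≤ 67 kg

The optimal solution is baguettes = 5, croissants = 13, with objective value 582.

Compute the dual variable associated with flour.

At the optimum: yeast uses 90 of 90 (binding); oven time uses 31 of 44 (slack = 13); labor uses 57 of 76 (slack = 19); flour uses 67 of 67 (binding).
By complementary slackness, y = 0 for the non-binding constraints.
Dual feasibility on the basic columns requires 5·y_yeast + 3·y_flour = 28, 5·y_yeast + 4·y_flour = 34.
This yields shadow prices y_yeast = 2, y_flour = 6.
Shadow price of flour = 6.

6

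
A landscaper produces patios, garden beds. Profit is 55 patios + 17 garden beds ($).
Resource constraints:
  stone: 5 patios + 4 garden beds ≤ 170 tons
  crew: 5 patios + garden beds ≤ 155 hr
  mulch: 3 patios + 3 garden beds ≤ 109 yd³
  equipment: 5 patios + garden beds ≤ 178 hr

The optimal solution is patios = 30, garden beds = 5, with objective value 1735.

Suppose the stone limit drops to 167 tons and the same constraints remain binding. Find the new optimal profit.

1729

At the optimum: stone uses 170 of 170 (binding); crew uses 155 of 155 (binding); mulch uses 105 of 109 (slack = 4); equipment uses 155 of 178 (slack = 23).
Since mulch, equipment are not tight, their duals are 0.
From A_Bᵀ y = c: 5·y_stone + 5·y_crew = 55; 4·y_stone + 1·y_crew = 17.
This yields shadow prices y_stone = 2, y_crew = 9.
Δz = y_stone·Δb = 2 × (-3) = -6, so new z* = 1735 − 6 = 1729.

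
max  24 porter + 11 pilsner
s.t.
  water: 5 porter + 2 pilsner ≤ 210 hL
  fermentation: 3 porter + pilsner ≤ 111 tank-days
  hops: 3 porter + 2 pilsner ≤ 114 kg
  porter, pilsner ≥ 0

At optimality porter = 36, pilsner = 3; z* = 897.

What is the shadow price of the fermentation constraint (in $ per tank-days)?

5

At the optimum: water uses 186 of 210 (slack = 24); fermentation uses 111 of 111 (binding); hops uses 114 of 114 (binding).
By complementary slackness, y = 0 for the non-binding constraint.
The binding rows give the dual system: 3·y_fermentation + 3·y_hops = 24 and 1·y_fermentation + 2·y_hops = 11.
This yields shadow prices y_fermentation = 5, y_hops = 3.
Shadow price of fermentation = 5.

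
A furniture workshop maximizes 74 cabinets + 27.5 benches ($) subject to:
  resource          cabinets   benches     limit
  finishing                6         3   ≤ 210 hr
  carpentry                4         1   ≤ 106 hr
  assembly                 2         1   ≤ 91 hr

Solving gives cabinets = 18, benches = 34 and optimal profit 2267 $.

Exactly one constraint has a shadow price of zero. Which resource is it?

assembly

finishing: 210/210 (binding)
carpentry: 106/106 (binding)
assembly: 70/91 (slack 21)
By complementary slackness, a constraint with positive slack has shadow price 0 → assembly.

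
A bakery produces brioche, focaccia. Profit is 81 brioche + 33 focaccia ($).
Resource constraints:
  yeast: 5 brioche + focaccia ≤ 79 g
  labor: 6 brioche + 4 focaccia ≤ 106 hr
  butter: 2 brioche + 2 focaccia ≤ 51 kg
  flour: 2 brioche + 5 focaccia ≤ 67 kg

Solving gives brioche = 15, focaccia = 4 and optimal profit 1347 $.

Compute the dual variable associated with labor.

6

Check each constraint at x*: yeast 79/79 (tight); labor 106/106 (tight); butter 38/51 (slack 13); flour 50/67 (slack 17).
By complementary slackness, y = 0 for the non-binding constraints.
From A_Bᵀ y = c: 5·y_yeast + 6·y_labor = 81; 1·y_yeast + 4·y_labor = 33.
→ y_yeast = 9 and y_labor = 6.
Shadow price of labor = 6.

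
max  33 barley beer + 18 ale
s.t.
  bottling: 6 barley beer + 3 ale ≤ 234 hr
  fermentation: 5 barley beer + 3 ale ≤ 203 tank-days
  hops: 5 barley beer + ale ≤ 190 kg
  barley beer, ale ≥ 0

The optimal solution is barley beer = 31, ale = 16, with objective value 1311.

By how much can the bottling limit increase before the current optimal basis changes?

Binding constraints: bottling, fermentation. The basis is B = [[6,3],[5,3]] with det 3.
Per unit increase in bottling, x* moves by d = (1, -1.6667).
The basis stays optimal until hops becomes binding; allowable increase = 5.7 hr.

5.7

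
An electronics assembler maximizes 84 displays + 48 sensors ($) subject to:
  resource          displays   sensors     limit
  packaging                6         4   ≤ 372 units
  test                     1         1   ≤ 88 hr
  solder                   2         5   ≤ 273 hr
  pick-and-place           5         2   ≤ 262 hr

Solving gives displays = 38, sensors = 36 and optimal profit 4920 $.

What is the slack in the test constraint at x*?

test used = 1·38 + 1·36 = 74; slack = 88 − 74 = 14.

14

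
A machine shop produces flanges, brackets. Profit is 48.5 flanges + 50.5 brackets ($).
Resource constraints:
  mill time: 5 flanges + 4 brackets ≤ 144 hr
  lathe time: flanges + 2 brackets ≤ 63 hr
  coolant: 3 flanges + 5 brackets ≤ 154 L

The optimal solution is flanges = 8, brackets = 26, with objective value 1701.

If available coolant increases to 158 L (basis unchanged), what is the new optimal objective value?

Binding: mill time and coolant. Non-binding: lathe time (3 unused).
Slack constraints have shadow price 0 (complementary slackness).
From A_Bᵀ y = c: 5·y_mill time + 3·y_coolant = 48.5; 4·y_mill time + 5·y_coolant = 50.5.
Solving: y_mill time = 7, y_coolant = 4.5.
Δz = y_coolant·Δb = 4.5 × (4) = 18, so new z* = 1701 + 18 = 1719.

1719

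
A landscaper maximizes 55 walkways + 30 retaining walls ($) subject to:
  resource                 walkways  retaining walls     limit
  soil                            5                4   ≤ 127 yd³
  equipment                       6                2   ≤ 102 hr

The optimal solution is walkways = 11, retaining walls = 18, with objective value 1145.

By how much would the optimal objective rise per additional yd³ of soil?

5

Both soil and equipment are binding at x*.
Dual feasibility on the basic columns requires 5·y_soil + 6·y_equipment = 55, 4·y_soil + 2·y_equipment = 30.
Solving: y_soil = 5, y_equipment = 5.
Shadow price of soil = 5.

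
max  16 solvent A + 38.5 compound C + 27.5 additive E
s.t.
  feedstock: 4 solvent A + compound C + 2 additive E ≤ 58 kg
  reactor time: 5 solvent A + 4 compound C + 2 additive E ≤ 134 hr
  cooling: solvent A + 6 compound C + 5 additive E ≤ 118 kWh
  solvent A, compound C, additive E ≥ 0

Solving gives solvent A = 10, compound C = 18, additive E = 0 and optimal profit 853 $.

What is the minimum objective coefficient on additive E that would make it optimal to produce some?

35

Binding: feedstock and cooling. Non-binding: reactor time (12 unused).
Since reactor time is not tight, its dual is 0.
Dual feasibility on the basic columns requires 4·y_feedstock + 1·y_cooling = 16, 1·y_feedstock + 6·y_cooling = 38.5.
This yields shadow prices y_feedstock = 2.5, y_cooling = 6.
additive E enters the basis when its profit ≥ yᵀa₃ = 2.5·2 + 6·5 = 35.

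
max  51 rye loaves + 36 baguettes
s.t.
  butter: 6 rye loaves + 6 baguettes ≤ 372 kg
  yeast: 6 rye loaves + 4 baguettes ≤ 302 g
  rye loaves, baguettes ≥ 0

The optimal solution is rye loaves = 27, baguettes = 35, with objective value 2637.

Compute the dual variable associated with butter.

At the optimum: butter uses 372 of 372 (binding); yeast uses 302 of 302 (binding).
The binding rows give the dual system: 6·y_butter + 6·y_yeast = 51 and 6·y_butter + 4·y_yeast = 36.
This yields shadow prices y_butter = 1, y_yeast = 7.5.
Shadow price of butter = 1.

1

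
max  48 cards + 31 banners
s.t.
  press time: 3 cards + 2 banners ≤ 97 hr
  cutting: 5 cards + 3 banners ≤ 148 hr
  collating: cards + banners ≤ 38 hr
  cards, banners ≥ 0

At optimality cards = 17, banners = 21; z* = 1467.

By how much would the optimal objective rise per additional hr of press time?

0

At the optimum: press time uses 93 of 97 (slack = 4); cutting uses 148 of 148 (binding); collating uses 38 of 38 (binding).
Slack constraints have shadow price 0 (complementary slackness).
Dual feasibility on the basic columns requires 5·y_cutting + 1·y_collating = 48, 3·y_cutting + 1·y_collating = 31.
Solving: y_cutting = 8.5, y_collating = 5.5.
Shadow price of press time = 0.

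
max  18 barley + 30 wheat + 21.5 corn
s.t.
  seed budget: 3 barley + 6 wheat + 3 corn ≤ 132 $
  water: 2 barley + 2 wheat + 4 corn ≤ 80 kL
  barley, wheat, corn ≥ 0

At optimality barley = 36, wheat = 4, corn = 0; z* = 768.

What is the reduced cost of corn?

Both seed budget and water are binding at x*.
Dual feasibility on the basic columns requires 3·y_seed budget + 2·y_water = 18, 6·y_seed budget + 2·y_water = 30.
→ y_seed budget = 4 and y_water = 3.
Reduced cost of corn: c₃ − yᵀa₃ = 21.5 − (4·3 + 3·4) = 21.5 − 24 = -2.5.

-2.5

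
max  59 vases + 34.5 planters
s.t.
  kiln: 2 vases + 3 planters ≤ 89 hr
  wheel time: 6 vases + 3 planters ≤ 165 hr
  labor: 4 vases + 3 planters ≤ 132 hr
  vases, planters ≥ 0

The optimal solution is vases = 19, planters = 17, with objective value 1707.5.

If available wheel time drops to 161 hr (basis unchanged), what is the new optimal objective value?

At the optimum: kiln uses 89 of 89 (binding); wheel time uses 165 of 165 (binding); labor uses 127 of 132 (slack = 5).
By complementary slackness, y = 0 for the non-binding constraint.
The binding rows give the dual system: 2·y_kiln + 6·y_wheel time = 59 and 3·y_kiln + 3·y_wheel time = 34.5.
This yields shadow prices y_kiln = 2.5, y_wheel time = 9.
Δz = y_wheel time·Δb = 9 × (-4) = -36, so new z* = 1707.5 − 36 = 1671.5.

1671.5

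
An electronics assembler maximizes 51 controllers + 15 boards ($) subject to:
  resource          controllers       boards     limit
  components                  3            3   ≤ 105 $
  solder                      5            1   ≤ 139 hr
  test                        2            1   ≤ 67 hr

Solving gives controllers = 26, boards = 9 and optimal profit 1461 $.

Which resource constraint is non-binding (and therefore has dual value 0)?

components: 105/105 (binding)
solder: 139/139 (binding)
test: 61/67 (slack 6)
By complementary slackness, a constraint with positive slack has shadow price 0 → test.

test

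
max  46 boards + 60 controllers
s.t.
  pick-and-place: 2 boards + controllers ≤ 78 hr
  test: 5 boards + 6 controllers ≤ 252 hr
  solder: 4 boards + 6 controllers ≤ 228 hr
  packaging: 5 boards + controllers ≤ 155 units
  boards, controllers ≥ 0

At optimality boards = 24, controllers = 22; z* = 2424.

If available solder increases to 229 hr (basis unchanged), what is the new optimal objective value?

At the optimum: pick-and-place uses 70 of 78 (slack = 8); test uses 252 of 252 (binding); solder uses 228 of 228 (binding); packaging uses 142 of 155 (slack = 13).
By complementary slackness, y = 0 for the non-binding constraints.
Dual feasibility on the basic columns requires 5·y_test + 4·y_solder = 46, 6·y_test + 6·y_solder = 60.
This yields shadow prices y_test = 6, y_solder = 4.
Δz = y_solder·Δb = 4 × (1) = 4, so new z* = 2424 + 4 = 2428.

2428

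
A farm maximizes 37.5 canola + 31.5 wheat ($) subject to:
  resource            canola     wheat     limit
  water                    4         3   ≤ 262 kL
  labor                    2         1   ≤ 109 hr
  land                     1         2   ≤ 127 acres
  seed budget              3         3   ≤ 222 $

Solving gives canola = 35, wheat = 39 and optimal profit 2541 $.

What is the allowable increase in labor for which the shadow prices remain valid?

5

Binding constraints: labor, seed budget. The basis is B = [[2,1],[3,3]] with det 3.
Per unit increase in labor, x* moves by d = (1, -1).
The basis stays optimal until water becomes binding; allowable increase = 5 hr.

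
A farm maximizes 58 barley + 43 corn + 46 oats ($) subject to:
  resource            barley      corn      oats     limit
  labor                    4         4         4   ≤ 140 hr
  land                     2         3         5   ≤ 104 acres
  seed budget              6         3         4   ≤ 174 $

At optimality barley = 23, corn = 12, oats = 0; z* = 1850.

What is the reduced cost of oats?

-2

Check each constraint at x*: labor 140/140 (tight); land 82/104 (slack 22); seed budget 174/174 (tight).
By complementary slackness, y = 0 for the non-binding constraint.
The binding rows give the dual system: 4·y_labor + 6·y_seed budget = 58 and 4·y_labor + 3·y_seed budget = 43.
→ y_labor = 7 and y_seed budget = 5.
Reduced cost of oats: c₃ − yᵀa₃ = 46 − (7·4 + 5·4) = 46 − 48 = -2.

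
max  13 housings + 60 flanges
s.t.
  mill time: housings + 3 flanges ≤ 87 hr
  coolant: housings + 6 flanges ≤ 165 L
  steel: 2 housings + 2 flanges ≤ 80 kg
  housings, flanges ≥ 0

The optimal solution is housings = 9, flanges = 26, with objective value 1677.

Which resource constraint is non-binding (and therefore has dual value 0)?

mill time: 87/87 (binding)
coolant: 165/165 (binding)
steel: 70/80 (slack 10)
By complementary slackness, a constraint with positive slack has shadow price 0 → steel.

steel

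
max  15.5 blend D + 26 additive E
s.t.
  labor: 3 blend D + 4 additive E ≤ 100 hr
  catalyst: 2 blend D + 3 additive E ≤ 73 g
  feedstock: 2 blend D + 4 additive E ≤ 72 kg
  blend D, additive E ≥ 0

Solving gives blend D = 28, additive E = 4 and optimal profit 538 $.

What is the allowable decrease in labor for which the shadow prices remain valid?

28

Binding constraints: labor, feedstock. The basis is B = [[3,4],[2,4]] with det 4.
Per unit decrease in labor, x* moves by d = (-1, 0.5).
The basis stays optimal until blend D reaches 0; allowable decrease = 28 hr.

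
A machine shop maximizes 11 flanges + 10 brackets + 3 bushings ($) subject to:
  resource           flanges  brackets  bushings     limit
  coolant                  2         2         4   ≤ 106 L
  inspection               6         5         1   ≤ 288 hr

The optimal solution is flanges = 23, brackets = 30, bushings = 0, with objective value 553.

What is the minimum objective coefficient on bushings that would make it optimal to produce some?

Both coolant and inspection are binding at x*.
From A_Bᵀ y = c: 2·y_coolant + 6·y_inspection = 11; 2·y_coolant + 5·y_inspection = 10.
This yields shadow prices y_coolant = 2.5, y_inspection = 1.
bushings enters the basis when its profit ≥ yᵀa₃ = 2.5·4 + 1·1 = 11.

11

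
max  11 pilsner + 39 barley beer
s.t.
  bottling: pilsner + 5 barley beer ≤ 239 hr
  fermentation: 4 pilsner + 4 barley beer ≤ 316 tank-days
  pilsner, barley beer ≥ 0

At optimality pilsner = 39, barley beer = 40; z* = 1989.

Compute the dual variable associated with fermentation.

1

Both bottling and fermentation are binding at x*.
Dual feasibility on the basic columns requires 1·y_bottling + 4·y_fermentation = 11, 5·y_bottling + 4·y_fermentation = 39.
Solving: y_bottling = 7, y_fermentation = 1.
Shadow price of fermentation = 1.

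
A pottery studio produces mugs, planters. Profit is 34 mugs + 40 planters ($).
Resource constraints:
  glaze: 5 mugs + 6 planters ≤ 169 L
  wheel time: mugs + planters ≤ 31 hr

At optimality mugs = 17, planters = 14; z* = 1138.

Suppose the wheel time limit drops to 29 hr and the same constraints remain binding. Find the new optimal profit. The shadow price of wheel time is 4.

Δb = -2, so new z* = 1138 + (4)·(-2) = 1138 − 8 = 1130.

1130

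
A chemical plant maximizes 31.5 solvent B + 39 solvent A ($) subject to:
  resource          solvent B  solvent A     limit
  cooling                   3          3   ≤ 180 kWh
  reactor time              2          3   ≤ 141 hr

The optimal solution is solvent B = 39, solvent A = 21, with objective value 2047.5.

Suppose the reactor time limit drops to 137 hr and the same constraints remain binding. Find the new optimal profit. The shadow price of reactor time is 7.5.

2017.5

Δb = -4, so new z* = 2047.5 + (7.5)·(-4) = 2047.5 − 30 = 2017.5.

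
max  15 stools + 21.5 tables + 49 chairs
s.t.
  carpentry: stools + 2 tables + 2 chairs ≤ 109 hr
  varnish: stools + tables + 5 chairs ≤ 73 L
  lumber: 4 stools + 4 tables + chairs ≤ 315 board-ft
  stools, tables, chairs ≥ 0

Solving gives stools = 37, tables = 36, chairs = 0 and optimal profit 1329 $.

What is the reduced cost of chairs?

-6.5

Check each constraint at x*: carpentry 109/109 (tight); varnish 73/73 (tight); lumber 292/315 (slack 23).
Since lumber is not tight, its dual is 0.
Dual feasibility on the basic columns requires 1·y_carpentry + 1·y_varnish = 15, 2·y_carpentry + 1·y_varnish = 21.5.
Solving: y_carpentry = 6.5, y_varnish = 8.5.
Reduced cost of chairs: c₃ − yᵀa₃ = 49 − (6.5·2 + 8.5·5) = 49 − 55.5 = -6.5.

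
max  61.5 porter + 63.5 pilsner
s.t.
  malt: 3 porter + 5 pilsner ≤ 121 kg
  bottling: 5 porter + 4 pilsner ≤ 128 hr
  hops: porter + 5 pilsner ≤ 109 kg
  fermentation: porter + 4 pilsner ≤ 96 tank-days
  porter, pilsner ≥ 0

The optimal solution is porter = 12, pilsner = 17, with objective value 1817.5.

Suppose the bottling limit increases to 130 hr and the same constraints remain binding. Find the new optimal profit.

At the optimum: malt uses 121 of 121 (binding); bottling uses 128 of 128 (binding); hops uses 97 of 109 (slack = 12); fermentation uses 80 of 96 (slack = 16).
Since hops, fermentation are not tight, their duals are 0.
Dual feasibility on the basic columns requires 3·y_malt + 5·y_bottling = 61.5, 5·y_malt + 4·y_bottling = 63.5.
This yields shadow prices y_malt = 5.5, y_bottling = 9.
Δz = y_bottling·Δb = 9 × (2) = 18, so new z* = 1817.5 + 18 = 1835.5.

1835.5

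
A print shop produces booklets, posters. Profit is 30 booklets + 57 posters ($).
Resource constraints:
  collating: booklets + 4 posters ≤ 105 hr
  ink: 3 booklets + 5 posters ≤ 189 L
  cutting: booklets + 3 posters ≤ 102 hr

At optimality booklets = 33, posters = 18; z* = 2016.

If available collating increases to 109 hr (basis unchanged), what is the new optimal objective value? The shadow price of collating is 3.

Δb = 4, so new z* = 2016 + (3)·(4) = 2016 + 12 = 2028.

2028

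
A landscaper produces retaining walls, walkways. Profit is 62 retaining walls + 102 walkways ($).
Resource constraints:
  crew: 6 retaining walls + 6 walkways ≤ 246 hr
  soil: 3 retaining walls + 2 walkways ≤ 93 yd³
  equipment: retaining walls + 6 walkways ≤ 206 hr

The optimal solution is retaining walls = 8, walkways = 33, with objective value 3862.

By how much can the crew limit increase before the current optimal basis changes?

Binding constraints: crew, equipment. The basis is B = [[6,6],[1,6]] with det 30.
Per unit increase in crew, x* moves by d = (0.2, -0.0333).
The basis stays optimal until soil becomes binding; allowable increase = 5.625 hr.

5.625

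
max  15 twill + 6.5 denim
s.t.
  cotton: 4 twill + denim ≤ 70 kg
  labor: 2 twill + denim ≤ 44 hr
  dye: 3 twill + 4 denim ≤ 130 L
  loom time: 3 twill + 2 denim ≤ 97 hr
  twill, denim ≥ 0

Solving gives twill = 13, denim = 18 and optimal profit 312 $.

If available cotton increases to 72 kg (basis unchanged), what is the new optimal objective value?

Binding: cotton and labor. Non-binding: dye (19 unused), loom time (22 unused).
Since dye, loom time are not tight, their duals are 0.
From A_Bᵀ y = c: 4·y_cotton + 2·y_labor = 15; 1·y_cotton + 1·y_labor = 6.5.
→ y_cotton = 1 and y_labor = 5.5.
Δz = y_cotton·Δb = 1 × (2) = 2, so new z* = 312 + 2 = 314.

314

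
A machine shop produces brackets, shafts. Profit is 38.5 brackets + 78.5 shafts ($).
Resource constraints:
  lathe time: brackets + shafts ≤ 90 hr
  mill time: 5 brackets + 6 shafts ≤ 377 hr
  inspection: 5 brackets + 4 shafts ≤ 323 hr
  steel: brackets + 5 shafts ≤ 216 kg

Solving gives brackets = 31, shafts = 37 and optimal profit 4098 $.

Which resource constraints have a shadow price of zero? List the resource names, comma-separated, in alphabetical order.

inspection, lathe time

lathe time: 68/90 (slack 22)
mill time: 377/377 (binding)
inspection: 303/323 (slack 20)
steel: 216/216 (binding)
By complementary slackness, a constraint with positive slack has shadow price 0 → inspection, lathe time.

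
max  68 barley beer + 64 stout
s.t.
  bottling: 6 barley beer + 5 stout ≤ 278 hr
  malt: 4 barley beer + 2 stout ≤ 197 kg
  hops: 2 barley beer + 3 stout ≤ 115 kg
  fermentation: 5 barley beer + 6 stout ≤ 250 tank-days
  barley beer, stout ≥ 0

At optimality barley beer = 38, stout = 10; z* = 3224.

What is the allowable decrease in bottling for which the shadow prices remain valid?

Binding constraints: bottling, fermentation. The basis is B = [[6,5],[5,6]] with det 11.
Per unit decrease in bottling, x* moves by d = (-0.5455, 0.4545).
The basis stays optimal until hops becomes binding; allowable decrease = 33 hr.

33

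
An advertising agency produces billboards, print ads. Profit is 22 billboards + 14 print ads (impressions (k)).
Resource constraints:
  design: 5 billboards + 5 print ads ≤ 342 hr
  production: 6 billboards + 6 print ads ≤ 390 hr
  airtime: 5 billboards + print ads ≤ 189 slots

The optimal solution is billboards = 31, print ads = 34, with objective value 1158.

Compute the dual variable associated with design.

0

Check each constraint at x*: design 325/342 (slack 17); production 390/390 (tight); airtime 189/189 (tight).
By complementary slackness, y = 0 for the non-binding constraint.
From A_Bᵀ y = c: 6·y_production + 5·y_airtime = 22; 6·y_production + 1·y_airtime = 14.
Solving: y_production = 2, y_airtime = 2.
Shadow price of design = 0.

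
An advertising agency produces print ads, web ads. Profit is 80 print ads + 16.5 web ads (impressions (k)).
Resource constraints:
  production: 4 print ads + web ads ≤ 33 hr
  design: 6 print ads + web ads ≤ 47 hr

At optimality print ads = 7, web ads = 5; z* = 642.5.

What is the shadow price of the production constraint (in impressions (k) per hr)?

Both production and design are binding at x*.
The binding rows give the dual system: 4·y_production + 6·y_design = 80 and 1·y_production + 1·y_design = 16.5.
Solving: y_production = 9.5, y_design = 7.
Shadow price of production = 9.5.

9.5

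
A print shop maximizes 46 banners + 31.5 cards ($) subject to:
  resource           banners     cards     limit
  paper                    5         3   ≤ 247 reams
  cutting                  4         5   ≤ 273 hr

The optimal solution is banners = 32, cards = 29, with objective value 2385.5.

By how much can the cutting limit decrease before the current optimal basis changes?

Binding constraints: paper, cutting. The basis is B = [[5,3],[4,5]] with det 13.
Per unit decrease in cutting, x* moves by d = (0.2308, -0.3846).
The basis stays optimal until cards reaches 0; allowable decrease = 75.4 hr.

75.4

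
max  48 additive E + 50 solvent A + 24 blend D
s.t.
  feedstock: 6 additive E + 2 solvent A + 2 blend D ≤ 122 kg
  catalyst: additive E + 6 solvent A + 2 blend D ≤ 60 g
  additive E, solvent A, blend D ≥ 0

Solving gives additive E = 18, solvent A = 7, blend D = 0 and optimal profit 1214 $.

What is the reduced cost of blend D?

-2

At the optimum: feedstock uses 122 of 122 (binding); catalyst uses 60 of 60 (binding).
The binding rows give the dual system: 6·y_feedstock + 1·y_catalyst = 48 and 2·y_feedstock + 6·y_catalyst = 50.
Solving: y_feedstock = 7, y_catalyst = 6.
Reduced cost of blend D: c₃ − yᵀa₃ = 24 − (7·2 + 6·2) = 24 − 26 = -2.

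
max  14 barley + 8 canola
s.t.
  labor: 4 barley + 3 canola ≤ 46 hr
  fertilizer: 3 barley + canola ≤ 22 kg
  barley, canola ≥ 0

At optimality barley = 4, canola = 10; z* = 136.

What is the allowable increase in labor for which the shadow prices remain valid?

Binding constraints: labor, fertilizer. The basis is B = [[4,3],[3,1]] with det -5.
Per unit increase in labor, x* moves by d = (-0.2, 0.6).
The basis stays optimal until barley reaches 0; allowable increase = 20 hr.

20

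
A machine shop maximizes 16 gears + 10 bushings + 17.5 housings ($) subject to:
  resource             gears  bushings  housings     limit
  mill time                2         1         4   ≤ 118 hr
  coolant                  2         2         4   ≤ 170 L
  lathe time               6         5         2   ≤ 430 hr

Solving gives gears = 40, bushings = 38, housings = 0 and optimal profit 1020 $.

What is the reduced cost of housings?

-4.5

Check each constraint at x*: mill time 118/118 (tight); coolant 156/170 (slack 14); lathe time 430/430 (tight).
Since coolant is not tight, its dual is 0.
From A_Bᵀ y = c: 2·y_mill time + 6·y_lathe time = 16; 1·y_mill time + 5·y_lathe time = 10.
→ y_mill time = 5 and y_lathe time = 1.
Reduced cost of housings: c₃ − yᵀa₃ = 17.5 − (5·4 + 1·2) = 17.5 − 22 = -4.5.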